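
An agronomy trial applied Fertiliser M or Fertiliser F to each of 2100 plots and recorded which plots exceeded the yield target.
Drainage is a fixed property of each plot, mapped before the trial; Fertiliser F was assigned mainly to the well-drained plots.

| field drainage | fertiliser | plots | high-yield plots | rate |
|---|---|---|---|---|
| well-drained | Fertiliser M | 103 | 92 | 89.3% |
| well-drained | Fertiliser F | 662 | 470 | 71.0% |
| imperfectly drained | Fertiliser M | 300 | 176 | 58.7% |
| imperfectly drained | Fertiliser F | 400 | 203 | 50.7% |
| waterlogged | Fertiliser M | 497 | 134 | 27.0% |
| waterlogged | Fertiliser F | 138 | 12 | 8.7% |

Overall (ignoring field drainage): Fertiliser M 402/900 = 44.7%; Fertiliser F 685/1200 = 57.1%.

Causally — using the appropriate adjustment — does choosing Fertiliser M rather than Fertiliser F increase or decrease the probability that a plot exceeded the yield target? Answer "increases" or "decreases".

Since field drainage is a pre-existing factor (not a product of the fertiliser) and it affects the outcome on its own, it is a confounder. The stratified rates, not the pooled rate, identify the causal effect.
Within each level — well-drained: 89.3% vs 71.0%; imperfectly drained: 58.7% vs 50.7%; waterlogged: 27.0% vs 8.7% — Fertiliser M is higher every time.

increases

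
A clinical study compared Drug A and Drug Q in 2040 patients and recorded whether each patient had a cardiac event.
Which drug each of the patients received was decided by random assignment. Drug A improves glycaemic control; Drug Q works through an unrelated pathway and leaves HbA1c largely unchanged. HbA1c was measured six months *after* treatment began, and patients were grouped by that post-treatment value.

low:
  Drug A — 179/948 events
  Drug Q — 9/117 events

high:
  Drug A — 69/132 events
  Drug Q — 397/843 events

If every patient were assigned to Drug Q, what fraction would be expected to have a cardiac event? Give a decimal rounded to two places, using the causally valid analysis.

HbA1c lies on the pathway drug → HbA1c → outcome, so adjusting for it blocks the indirect effect. For the total causal effect of drug, use the unadjusted pooled rates.
So P(outcome | do(Drug Q)) is just the pooled rate for Drug Q: 406/960 = 0.423.

0.42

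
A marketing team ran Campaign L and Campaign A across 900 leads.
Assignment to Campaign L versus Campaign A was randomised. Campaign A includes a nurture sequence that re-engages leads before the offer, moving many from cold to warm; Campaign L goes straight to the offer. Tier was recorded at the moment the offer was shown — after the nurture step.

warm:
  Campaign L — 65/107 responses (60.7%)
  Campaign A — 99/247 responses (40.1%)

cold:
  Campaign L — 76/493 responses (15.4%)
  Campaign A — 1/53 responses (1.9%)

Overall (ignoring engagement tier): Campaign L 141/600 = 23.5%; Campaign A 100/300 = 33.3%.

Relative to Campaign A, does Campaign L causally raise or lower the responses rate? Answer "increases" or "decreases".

Campaign L is higher inside every engagement tier stratum but Campaign A is higher in aggregate. Whether to stratify depends on how engagement tier relates to the campaign.
Engagement tier is recorded after the campaign and is itself shifted by it — it sits on the causal path from campaign to outcome. Conditioning on a mediator would strip out part of the effect we want; the pooled comparison gives the total causal effect.
Pooled: Campaign L 23.5% vs Campaign A 33.3%; Campaign A is higher overall.

decreases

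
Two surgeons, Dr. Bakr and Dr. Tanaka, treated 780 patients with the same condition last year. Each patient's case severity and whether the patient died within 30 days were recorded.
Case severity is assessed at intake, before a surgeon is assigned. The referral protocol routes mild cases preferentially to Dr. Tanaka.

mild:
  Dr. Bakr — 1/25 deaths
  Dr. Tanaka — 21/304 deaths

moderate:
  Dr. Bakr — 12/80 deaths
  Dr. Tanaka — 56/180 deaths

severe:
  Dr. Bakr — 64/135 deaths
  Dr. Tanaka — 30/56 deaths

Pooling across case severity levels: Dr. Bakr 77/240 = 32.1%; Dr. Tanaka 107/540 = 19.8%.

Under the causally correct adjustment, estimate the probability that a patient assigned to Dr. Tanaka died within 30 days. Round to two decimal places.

0.26

Case severity is set before the surgeon has any effect — it is not caused by the surgeon — and it independently drives the outcome. That makes it a confounder, so the causal comparison is within case severity levels.
Standardising Dr. Tanaka to the population case severity mix: 0.422·21/304 + 0.333·56/180 + 0.245·30/56 = 0.264.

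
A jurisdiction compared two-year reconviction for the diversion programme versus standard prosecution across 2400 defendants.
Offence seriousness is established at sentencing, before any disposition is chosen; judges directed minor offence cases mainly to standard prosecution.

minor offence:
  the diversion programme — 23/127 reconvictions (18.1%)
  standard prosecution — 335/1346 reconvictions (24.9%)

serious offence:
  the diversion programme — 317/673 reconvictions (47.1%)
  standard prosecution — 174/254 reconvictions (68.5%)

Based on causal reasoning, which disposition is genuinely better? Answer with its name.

Since offence seriousness is a pre-existing factor (not a product of the disposition) and it affects the outcome on its own, it is a confounder. The stratified rates, not the pooled rate, identify the causal effect.
Within each level — minor offence: 18.1% vs 24.9%; serious offence: 47.1% vs 68.5% — the diversion programme is lower every time.

the diversion programme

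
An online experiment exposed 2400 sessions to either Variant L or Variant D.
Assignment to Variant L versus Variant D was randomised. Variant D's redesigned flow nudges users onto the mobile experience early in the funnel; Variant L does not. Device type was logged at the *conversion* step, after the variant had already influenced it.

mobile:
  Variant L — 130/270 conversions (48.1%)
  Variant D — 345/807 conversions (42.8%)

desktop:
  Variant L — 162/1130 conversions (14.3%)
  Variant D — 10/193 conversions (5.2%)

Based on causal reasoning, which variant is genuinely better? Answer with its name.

Variant L is higher inside every device type stratum but Variant D is higher in aggregate. Whether to stratify depends on how device type relates to the variant.
The distribution of device type is itself part of what the variant does — it is an intermediate outcome. Holding it fixed would remove that part of the effect; the total effect is the pooled difference.
Pooled: Variant L 20.9% vs Variant D 35.5%; Variant D is higher overall.

Variant D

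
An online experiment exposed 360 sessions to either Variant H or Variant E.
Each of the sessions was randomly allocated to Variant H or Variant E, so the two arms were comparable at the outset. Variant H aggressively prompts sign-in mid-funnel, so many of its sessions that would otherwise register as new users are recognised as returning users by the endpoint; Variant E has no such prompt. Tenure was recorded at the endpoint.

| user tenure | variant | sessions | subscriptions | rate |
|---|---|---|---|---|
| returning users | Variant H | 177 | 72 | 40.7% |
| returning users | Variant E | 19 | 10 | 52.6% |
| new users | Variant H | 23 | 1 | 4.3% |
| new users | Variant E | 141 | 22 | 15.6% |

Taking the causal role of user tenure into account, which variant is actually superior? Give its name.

Variant H

The stratified and pooled comparisons disagree (Variant E wins within each user tenure; Variant H wins overall), so the answer turns on the causal role of user tenure.
Because the variant influences user tenure, user tenure is a post-treatment mediator, not a confounder. Stratifying on it would bias the estimate; the causal effect is the crude pooled difference.
Pooled: Variant H 36.5% vs Variant E 20.0%; Variant H is higher overall.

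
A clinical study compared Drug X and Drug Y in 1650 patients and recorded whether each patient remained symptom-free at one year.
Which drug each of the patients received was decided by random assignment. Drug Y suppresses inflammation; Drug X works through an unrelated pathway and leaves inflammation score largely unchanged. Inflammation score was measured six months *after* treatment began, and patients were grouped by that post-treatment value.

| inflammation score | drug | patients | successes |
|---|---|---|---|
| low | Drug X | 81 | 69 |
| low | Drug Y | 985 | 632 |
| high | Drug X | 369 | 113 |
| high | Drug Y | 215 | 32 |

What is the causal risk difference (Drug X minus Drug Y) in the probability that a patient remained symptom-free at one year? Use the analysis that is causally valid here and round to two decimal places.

Drug X is higher inside every inflammation score stratum but Drug Y is higher in aggregate. Whether to stratify depends on how inflammation score relates to the drug.
Stratifying would compare drugs among patients the drugs themselves sorted into inflammation score groups — a form of selection on an intermediate. The unconditioned pooled rates give the total causal effect.
The causal difference is the pooled difference: 0.404 − 0.553 = -0.149.

-0.15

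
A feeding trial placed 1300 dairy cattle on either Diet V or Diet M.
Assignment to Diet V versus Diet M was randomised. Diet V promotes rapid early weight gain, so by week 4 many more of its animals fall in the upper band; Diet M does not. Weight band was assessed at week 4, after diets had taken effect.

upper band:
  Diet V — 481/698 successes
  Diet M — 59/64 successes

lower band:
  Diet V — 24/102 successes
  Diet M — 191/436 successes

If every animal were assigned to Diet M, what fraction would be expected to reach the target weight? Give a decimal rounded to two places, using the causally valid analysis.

The week-4 weight band-specific comparison favours Diet M throughout, but the pooled figures favour Diet V. The question is whether to condition on week-4 weight band.
Stratifying would compare diets among dairy cattle the diets themselves sorted into week-4 weight band groups — a form of selection on an intermediate. The unconditioned pooled rates give the total causal effect.
So P(outcome | do(Diet M)) is just the pooled rate for Diet M: 250/500 = 0.500.

0.50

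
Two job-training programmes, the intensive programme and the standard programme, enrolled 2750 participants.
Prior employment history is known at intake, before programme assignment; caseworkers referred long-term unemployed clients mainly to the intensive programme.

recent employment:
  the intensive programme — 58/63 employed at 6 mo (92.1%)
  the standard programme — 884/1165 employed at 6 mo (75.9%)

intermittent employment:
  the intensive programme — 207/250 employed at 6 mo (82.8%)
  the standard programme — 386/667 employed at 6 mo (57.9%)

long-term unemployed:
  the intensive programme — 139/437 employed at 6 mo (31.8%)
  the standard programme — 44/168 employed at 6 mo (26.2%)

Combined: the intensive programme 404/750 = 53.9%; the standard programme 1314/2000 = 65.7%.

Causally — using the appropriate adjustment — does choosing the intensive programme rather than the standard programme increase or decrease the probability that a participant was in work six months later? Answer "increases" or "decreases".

Since prior employment history is a pre-existing factor (not a product of the programme) and it affects the outcome on its own, it is a confounder. The stratified rates, not the pooled rate, identify the causal effect.
Within each level — recent employment: 92.1% vs 75.9%; intermittent employment: 82.8% vs 57.9%; long-term unemployed: 31.8% vs 26.2% — the intensive programme is higher every time.

increases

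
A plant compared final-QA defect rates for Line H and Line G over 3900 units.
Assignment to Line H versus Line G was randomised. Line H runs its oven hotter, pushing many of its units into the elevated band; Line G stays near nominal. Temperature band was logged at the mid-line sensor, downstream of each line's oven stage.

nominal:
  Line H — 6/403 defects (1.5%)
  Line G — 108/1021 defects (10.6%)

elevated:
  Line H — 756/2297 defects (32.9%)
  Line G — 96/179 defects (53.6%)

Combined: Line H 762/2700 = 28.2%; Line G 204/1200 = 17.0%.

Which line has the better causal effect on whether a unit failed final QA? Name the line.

Line G

Because the line influences in-process temperature band, in-process temperature band is a post-treatment mediator, not a confounder. Stratifying on it would bias the estimate; the causal effect is the crude pooled difference.
Pooled: Line H 28.2% vs Line G 17.0%; Line G is lower overall.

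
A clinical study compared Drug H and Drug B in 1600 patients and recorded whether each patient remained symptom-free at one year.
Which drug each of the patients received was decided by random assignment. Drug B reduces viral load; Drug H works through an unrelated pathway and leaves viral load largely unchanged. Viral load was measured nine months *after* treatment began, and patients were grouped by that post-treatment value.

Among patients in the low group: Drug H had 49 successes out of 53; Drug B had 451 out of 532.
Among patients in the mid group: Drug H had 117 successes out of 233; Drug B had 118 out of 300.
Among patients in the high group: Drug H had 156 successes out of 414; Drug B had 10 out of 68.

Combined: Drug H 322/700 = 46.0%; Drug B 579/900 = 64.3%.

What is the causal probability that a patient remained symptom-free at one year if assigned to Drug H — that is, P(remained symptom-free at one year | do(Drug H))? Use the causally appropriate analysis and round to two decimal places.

0.46

Drug H is higher inside every viral load stratum but Drug B is higher in aggregate. Whether to stratify depends on how viral load relates to the drug.
Viral load here is a post-treatment variable shaped by the drug; conditioning on it would introduce bias rather than remove it. The overall comparison is the causal one.
So P(outcome | do(Drug H)) is just the pooled rate for Drug H: 322/700 = 0.460.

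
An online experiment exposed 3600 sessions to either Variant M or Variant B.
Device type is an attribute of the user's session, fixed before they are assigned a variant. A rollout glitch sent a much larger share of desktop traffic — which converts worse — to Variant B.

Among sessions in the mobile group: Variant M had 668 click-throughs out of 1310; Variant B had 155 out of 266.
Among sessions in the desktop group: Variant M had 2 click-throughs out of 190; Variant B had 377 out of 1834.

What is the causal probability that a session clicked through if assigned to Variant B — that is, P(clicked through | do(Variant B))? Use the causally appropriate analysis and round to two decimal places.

0.37

The stratified and pooled comparisons disagree (Variant B wins within each device type; Variant M wins overall), so the answer turns on the causal role of device type.
Device type is set before the variant has any effect — it is not caused by the variant — and it independently drives the outcome. That makes it a confounder, so the causal comparison is within device type levels.
Standardising Variant B to the population device type mix: 0.438·155/266 + 0.562·377/1834 = 0.371.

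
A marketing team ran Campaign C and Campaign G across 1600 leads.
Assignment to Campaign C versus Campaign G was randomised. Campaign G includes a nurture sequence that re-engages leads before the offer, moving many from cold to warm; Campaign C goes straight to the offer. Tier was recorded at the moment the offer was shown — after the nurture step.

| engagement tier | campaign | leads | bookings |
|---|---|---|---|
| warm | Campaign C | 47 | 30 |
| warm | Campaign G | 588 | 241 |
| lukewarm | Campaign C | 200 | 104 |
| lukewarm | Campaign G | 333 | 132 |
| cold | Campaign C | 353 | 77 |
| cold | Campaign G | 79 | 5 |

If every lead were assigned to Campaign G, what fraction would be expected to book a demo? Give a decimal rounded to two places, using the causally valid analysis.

0.38

Within every engagement tier level Campaign C has the higher rate, yet pooled Campaign G does — Simpson's reversal.
Stratifying would compare campaigns among leads the campaigns themselves sorted into engagement tier groups — a form of selection on an intermediate. The unconditioned pooled rates give the total causal effect.
So P(outcome | do(Campaign G)) is just the pooled rate for Campaign G: 378/1000 = 0.378.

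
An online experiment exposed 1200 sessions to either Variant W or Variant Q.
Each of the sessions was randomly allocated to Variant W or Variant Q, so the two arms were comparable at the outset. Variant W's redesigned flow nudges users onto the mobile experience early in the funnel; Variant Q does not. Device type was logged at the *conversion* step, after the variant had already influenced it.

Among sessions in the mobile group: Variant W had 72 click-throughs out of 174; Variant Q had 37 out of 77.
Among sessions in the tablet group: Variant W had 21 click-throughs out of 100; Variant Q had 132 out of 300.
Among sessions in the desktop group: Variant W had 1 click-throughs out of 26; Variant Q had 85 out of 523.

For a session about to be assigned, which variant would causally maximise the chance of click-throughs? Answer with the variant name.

Variant W

Device type is downstream of the variant. One should not condition on a consequence of treatment, so the overall rates are the right comparison.
Pooled: Variant W 31.3% vs Variant Q 28.2%; Variant W is higher overall.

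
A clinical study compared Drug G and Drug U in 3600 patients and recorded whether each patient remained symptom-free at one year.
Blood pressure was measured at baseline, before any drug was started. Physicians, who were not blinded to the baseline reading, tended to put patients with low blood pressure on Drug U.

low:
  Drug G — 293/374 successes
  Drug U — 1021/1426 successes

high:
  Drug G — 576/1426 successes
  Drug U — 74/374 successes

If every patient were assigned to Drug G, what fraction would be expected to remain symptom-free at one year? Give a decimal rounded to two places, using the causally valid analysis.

0.59

The stratified and pooled comparisons disagree (Drug G wins within each blood pressure; Drug U wins overall), so the answer turns on the causal role of blood pressure.
Blood pressure satisfies the back-door criterion: it is not a descendant of the drug, and it blocks the spurious path from drug to outcome. Adjusting for it (i.e., using the within-blood pressure rates) gives the causal effect.
Standardising Drug G to the population blood pressure mix: 0.500·293/374 + 0.500·576/1426 = 0.594.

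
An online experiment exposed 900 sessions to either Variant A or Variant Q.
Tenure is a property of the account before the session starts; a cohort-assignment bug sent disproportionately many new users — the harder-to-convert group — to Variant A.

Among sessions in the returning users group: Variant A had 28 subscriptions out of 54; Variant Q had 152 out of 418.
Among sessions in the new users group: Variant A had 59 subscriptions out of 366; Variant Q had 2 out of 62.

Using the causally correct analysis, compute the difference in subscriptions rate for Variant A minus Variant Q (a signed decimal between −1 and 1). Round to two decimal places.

The stratified and pooled comparisons disagree (Variant A wins within each user tenure; Variant Q wins overall), so the answer turns on the causal role of user tenure.
Here user tenure is a common cause — it drives both which variant a case falls under and the outcome. The crude comparison mixes populations; the stratum-specific rates are the causally relevant ones.
Adjusting over the population distribution of user tenure: 0.524·(0.519−0.364) + 0.476·(0.161−0.032) = +0.143.

+0.14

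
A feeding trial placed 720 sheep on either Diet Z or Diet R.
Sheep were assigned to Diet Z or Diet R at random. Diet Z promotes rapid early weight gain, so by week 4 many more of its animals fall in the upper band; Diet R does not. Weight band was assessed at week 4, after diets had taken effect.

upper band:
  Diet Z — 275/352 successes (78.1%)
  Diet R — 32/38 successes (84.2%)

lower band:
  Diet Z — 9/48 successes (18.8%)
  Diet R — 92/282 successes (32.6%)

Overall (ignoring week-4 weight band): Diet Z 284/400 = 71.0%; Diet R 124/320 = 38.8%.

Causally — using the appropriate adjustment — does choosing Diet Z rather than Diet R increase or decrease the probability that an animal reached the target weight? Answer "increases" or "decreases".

increases

Stratifying would compare diets among sheep the diets themselves sorted into week-4 weight band groups — a form of selection on an intermediate. The unconditioned pooled rates give the total causal effect.
Pooled: Diet Z 71.0% vs Diet R 38.8%; Diet Z is higher overall.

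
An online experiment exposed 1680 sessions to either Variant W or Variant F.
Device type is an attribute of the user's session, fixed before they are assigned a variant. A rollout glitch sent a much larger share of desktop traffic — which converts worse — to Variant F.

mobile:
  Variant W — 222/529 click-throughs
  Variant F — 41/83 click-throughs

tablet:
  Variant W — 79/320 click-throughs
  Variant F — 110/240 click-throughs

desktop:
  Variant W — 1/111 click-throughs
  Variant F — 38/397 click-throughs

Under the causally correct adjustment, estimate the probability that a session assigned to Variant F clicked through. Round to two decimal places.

0.36

The device type-specific comparison favours Variant F throughout, but the pooled figures favour Variant W. The question is whether to condition on device type.
Device type is set before the variant has any effect — it is not caused by the variant — and it independently drives the outcome. That makes it a confounder, so the causal comparison is within device type levels.
Standardising Variant F to the population device type mix: 0.364·41/83 + 0.333·110/240 + 0.302·38/397 = 0.362.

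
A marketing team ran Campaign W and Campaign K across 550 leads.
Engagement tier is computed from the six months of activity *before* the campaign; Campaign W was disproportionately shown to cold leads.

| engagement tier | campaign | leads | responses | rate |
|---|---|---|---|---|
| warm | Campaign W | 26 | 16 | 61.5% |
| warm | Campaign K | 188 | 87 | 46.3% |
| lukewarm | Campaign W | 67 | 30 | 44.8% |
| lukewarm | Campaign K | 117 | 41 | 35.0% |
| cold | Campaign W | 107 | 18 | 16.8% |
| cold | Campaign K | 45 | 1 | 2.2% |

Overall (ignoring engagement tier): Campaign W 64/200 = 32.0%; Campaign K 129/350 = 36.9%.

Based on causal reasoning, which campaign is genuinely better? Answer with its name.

Since engagement tier is a pre-existing factor (not a product of the campaign) and it affects the outcome on its own, it is a confounder. The stratified rates, not the pooled rate, identify the causal effect.
Within each level — warm: 61.5% vs 46.3%; lukewarm: 44.8% vs 35.0%; cold: 16.8% vs 2.2% — Campaign W is higher every time.

Campaign W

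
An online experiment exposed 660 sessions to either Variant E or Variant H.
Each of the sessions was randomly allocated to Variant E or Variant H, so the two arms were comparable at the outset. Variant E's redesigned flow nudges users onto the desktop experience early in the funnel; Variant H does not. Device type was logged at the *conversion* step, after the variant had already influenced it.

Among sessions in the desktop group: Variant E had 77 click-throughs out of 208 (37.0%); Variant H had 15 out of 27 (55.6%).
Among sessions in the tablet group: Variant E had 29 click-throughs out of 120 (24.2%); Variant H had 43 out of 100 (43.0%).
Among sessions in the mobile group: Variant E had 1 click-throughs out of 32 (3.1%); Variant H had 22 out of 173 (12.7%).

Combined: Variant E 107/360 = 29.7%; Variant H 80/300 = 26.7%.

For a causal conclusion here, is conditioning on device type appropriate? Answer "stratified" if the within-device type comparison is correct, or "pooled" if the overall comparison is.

pooled

Device type here is a post-treatment variable shaped by the variant; conditioning on it would introduce bias rather than remove it. The overall comparison is the causal one.
Pooled: Variant E 29.7% vs Variant H 26.7%; Variant E is higher overall.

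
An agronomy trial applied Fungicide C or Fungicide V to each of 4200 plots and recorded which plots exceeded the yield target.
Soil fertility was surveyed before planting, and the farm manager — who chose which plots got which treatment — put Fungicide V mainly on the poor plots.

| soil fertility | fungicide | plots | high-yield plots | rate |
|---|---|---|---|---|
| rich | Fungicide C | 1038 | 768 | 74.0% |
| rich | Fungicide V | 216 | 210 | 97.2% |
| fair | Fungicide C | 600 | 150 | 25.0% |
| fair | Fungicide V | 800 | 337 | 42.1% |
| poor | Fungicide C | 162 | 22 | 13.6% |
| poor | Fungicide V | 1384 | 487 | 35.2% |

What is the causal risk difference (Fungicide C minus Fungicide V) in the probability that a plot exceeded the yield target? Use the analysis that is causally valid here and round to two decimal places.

-0.21

Fungicide V is higher inside every soil fertility stratum but Fungicide C is higher in aggregate. Whether to stratify depends on how soil fertility relates to the fungicide.
Since soil fertility is a pre-existing factor (not a product of the fungicide) and it affects the outcome on its own, it is a confounder. The stratified rates, not the pooled rate, identify the causal effect.
Adjusting over the population distribution of soil fertility: 0.299·(0.740−0.972) + 0.333·(0.250−0.421) + 0.368·(0.136−0.352) = -0.206.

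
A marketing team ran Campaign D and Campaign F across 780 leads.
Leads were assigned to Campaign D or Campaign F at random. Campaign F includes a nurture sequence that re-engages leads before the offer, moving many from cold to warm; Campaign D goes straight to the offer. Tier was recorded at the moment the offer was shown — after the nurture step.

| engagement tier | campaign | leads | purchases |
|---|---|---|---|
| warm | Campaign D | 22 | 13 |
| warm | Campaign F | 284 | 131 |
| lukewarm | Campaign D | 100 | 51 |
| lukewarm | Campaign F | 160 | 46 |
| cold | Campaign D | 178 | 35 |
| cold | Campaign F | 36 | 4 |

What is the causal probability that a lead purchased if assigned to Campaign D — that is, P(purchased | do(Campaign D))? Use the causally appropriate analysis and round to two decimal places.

Engagement tier is downstream of the campaign. One should not condition on a consequence of treatment, so the overall rates are the right comparison.
So P(outcome | do(Campaign D)) is just the pooled rate for Campaign D: 99/300 = 0.330.

0.33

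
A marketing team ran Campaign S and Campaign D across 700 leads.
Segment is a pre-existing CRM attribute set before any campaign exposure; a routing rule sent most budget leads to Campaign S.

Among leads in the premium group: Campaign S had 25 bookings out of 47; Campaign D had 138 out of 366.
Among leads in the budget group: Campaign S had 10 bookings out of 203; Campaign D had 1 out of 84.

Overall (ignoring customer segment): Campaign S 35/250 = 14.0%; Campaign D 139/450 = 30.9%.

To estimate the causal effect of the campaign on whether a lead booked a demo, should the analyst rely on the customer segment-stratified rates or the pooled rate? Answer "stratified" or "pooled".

Here customer segment is a common cause — it drives both which campaign a case falls under and the outcome. The crude comparison mixes populations; the stratum-specific rates are the causally relevant ones.
Within each level — premium: 53.2% vs 37.7%; budget: 4.9% vs 1.2% — Campaign S is higher every time.

stratified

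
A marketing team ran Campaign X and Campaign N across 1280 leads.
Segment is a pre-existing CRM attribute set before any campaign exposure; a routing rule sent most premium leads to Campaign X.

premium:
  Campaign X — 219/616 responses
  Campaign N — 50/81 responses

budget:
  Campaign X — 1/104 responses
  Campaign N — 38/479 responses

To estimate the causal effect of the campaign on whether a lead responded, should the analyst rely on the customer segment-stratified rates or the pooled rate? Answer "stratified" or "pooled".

The stratified and pooled comparisons disagree (Campaign N wins within each customer segment; Campaign X wins overall), so the answer turns on the causal role of customer segment.
Here customer segment is a common cause — it drives both which campaign a case falls under and the outcome. The crude comparison mixes populations; the stratum-specific rates are the causally relevant ones.
Within each level — premium: 35.6% vs 61.7%; budget: 1.0% vs 7.9% — Campaign N is higher every time.

stratified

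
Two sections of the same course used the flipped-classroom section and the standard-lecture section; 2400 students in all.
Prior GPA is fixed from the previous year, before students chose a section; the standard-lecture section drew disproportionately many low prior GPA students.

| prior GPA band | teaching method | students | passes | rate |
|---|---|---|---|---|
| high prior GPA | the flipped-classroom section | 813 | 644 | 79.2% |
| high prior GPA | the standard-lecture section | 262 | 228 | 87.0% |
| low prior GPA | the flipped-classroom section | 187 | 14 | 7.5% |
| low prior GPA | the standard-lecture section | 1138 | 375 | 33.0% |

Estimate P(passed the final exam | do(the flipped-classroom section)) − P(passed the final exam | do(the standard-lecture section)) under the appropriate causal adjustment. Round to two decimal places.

-0.18

The prior GPA band-specific comparison favours the standard-lecture section throughout, but the pooled figures favour the flipped-classroom section. The question is whether to condition on prior GPA band.
Nothing the teaching method does changes prior GPA band; the imbalance is an allocation artefact. With prior GPA band also predicting the outcome, the pooled figure is confounded, and the within-stratum comparison is the causal one.
Adjusting over the population distribution of prior GPA band: 0.448·(0.792−0.870) + 0.552·(0.075−0.330) = -0.176.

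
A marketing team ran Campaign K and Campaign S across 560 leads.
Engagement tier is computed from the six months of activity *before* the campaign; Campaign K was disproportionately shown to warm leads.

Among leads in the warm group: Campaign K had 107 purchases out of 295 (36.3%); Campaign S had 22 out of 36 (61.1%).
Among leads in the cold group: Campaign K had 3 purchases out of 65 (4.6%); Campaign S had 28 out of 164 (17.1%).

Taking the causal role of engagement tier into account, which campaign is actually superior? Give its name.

Here engagement tier is a common cause — it drives both which campaign a case falls under and the outcome. The crude comparison mixes populations; the stratum-specific rates are the causally relevant ones.
Within each level — warm: 36.3% vs 61.1%; cold: 4.6% vs 17.1% — Campaign S is higher every time.

Campaign S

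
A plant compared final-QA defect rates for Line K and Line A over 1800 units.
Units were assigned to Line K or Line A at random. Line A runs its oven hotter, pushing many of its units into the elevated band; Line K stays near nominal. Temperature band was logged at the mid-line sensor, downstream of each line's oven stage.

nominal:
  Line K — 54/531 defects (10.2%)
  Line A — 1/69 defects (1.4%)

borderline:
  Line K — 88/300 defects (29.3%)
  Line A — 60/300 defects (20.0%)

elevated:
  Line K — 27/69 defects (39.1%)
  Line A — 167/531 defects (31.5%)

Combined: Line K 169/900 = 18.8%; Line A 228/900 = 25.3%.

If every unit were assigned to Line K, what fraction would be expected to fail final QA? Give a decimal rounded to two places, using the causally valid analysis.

0.19

In-process temperature band is downstream of the line. One should not condition on a consequence of treatment, so the overall rates are the right comparison.
So P(outcome | do(Line K)) is just the pooled rate for Line K: 169/900 = 0.188.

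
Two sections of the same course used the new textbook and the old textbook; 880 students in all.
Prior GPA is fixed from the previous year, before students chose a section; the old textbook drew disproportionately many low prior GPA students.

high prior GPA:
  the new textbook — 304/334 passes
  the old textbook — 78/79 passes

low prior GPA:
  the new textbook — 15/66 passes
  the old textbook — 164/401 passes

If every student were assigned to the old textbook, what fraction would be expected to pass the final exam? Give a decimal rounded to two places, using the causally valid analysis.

Here prior GPA band is a common cause — it drives both which teaching method a case falls under and the outcome. The crude comparison mixes populations; the stratum-specific rates are the causally relevant ones.
Standardising the old textbook to the population prior GPA band mix: 0.469·78/79 + 0.531·164/401 = 0.680.

0.68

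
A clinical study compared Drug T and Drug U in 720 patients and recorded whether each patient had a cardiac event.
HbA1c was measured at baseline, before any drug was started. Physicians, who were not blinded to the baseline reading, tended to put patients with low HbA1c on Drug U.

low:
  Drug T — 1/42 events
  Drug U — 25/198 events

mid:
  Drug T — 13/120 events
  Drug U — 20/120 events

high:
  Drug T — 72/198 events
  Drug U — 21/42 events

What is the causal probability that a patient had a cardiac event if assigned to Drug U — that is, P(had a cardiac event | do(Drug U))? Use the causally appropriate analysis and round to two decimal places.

HbA1c satisfies the back-door criterion: it is not a descendant of the drug, and it blocks the spurious path from drug to outcome. Adjusting for it (i.e., using the within-HbA1c rates) gives the causal effect.
Standardising Drug U to the population HbA1c mix: 0.333·25/198 + 0.333·20/120 + 0.333·21/42 = 0.264.

0.26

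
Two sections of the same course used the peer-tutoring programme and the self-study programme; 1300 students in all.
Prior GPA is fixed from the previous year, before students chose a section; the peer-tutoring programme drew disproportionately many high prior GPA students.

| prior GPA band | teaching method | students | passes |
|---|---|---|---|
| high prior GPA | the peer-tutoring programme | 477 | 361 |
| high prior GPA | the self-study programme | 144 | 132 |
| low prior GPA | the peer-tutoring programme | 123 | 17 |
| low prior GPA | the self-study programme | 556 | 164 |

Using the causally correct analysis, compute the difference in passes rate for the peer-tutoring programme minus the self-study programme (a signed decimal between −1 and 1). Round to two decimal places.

-0.16

Prior GPA band satisfies the back-door criterion: it is not a descendant of the teaching method, and it blocks the spurious path from teaching method to outcome. Adjusting for it (i.e., using the within-prior GPA band rates) gives the causal effect.
Adjusting over the population distribution of prior GPA band: 0.478·(0.757−0.917) + 0.522·(0.138−0.295) = -0.158.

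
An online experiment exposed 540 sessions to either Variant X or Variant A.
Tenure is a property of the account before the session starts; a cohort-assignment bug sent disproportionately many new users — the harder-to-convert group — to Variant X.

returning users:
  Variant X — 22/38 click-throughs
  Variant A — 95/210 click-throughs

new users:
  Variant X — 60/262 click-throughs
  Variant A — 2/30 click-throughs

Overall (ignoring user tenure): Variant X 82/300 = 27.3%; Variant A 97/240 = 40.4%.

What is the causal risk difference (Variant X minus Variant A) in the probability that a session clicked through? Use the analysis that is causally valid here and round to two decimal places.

+0.15

Within every user tenure level Variant X has the higher rate, yet pooled Variant A does — Simpson's reversal.
User tenure satisfies the back-door criterion: it is not a descendant of the variant, and it blocks the spurious path from variant to outcome. Adjusting for it (i.e., using the within-user tenure rates) gives the causal effect.
Adjusting over the population distribution of user tenure: 0.459·(0.579−0.452) + 0.541·(0.229−0.067) = +0.146.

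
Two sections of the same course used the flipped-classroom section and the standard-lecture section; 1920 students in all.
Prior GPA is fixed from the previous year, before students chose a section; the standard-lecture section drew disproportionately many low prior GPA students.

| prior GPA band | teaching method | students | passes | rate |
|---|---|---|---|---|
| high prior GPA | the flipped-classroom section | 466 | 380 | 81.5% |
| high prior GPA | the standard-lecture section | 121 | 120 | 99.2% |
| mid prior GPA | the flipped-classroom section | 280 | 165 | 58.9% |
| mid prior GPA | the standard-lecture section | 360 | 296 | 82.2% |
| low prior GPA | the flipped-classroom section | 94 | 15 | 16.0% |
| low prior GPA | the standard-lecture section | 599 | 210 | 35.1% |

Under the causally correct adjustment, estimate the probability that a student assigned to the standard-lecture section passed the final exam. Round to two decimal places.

0.70

The prior GPA band-specific comparison favours the standard-lecture section throughout, but the pooled figures favour the flipped-classroom section. The question is whether to condition on prior GPA band.
Prior GPA band differs across teaching methods for reasons unrelated to any effect of the teaching method itself, and it separately predicts the outcome — a classic confounder. We must compare within prior GPA band levels.
Standardising the standard-lecture section to the population prior GPA band mix: 0.306·120/121 + 0.333·296/360 + 0.361·210/599 = 0.704.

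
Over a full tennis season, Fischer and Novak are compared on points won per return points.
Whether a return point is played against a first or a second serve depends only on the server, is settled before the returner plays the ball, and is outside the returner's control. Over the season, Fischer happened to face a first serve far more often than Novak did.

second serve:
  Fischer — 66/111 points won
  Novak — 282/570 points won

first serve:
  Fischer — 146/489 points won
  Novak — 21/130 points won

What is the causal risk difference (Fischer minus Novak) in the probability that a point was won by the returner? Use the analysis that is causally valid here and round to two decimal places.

The serve type-specific comparison favours Fischer throughout, but the pooled figures favour Novak. The question is whether to condition on serve type.
The imbalance in serve type arose from how return points were allocated, not from anything the player did; and serve type independently affects the outcome. The pooled gap is confounded — condition on serve type.
Adjusting over the population distribution of serve type: 0.524·(0.595−0.495) + 0.476·(0.299−0.162) = +0.118.

+0.12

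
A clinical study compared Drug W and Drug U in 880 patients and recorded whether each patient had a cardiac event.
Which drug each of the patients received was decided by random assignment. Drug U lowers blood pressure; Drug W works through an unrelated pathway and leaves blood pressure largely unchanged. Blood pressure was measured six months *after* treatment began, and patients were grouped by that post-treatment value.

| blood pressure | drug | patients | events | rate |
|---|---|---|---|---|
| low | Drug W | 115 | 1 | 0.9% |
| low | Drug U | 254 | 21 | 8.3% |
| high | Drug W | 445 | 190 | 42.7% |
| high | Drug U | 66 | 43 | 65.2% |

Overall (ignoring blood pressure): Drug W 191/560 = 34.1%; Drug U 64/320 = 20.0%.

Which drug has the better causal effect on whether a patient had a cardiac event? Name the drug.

The stratified and pooled comparisons disagree (Drug W wins within each blood pressure; Drug U wins overall), so the answer turns on the causal role of blood pressure.
Stratifying would compare drugs among patients the drugs themselves sorted into blood pressure groups — a form of selection on an intermediate. The unconditioned pooled rates give the total causal effect.
Pooled: Drug W 34.1% vs Drug U 20.0%; Drug U is lower overall.

Drug U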